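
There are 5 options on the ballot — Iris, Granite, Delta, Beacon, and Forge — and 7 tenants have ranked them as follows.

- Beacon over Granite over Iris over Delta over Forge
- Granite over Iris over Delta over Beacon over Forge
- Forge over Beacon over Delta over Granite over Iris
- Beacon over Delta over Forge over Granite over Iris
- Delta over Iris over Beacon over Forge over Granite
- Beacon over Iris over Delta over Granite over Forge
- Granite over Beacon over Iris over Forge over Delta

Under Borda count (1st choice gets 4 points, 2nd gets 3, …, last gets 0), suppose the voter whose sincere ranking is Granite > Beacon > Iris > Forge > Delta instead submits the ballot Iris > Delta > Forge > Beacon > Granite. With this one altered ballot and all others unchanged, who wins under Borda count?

Borda totals with the altered ballot: Iris 15, Granite 10, Delta 17, Beacon 19, Forge 9.
The winner is unchanged: still Beacon.

Beacon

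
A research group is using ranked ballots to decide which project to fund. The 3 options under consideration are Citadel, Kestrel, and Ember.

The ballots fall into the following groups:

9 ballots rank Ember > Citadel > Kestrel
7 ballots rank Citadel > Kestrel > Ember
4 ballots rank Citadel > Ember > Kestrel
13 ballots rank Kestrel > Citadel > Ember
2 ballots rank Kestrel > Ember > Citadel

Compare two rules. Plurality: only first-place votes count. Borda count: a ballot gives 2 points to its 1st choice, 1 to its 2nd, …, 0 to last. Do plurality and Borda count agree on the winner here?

No

Plurality first-place counts: Citadel 11, Kestrel 15, Ember 9 → Kestrel.
Borda totals: Citadel 44, Kestrel 37, Ember 24 → Citadel.
The two rules disagree: plurality picks Kestrel, Borda picks Citadel.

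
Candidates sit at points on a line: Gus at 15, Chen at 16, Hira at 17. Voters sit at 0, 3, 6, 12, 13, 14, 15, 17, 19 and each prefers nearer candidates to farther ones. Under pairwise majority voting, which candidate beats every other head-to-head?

With single-peaked preferences on a line, the Condorcet winner is the candidate closest to the median voter.
The median voter (position 13) is closest to Gus at 15.
Check: Gus vs Chen — voters closer to Gus: 7 of 9.

Gus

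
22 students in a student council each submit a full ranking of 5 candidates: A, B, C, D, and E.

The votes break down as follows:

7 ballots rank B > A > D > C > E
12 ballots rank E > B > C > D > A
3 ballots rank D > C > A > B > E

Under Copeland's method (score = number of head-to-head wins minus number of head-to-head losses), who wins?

Pairwise results:
  A vs B: B wins 19–3.
  A vs C: C wins 15–7.
  A vs D: D wins 15–7.
  A vs E: E wins 12–10.
  B vs C: B wins 19–3.
  B vs D: B wins 19–3.
  B vs E: E wins 12–10.
  C vs D: C wins 12–10.
  C vs E: E wins 12–10.
  D vs E: E wins 12–10.
Copeland scores (wins − losses):
  A: 0 − 4 = -4
  B: 3 − 1 = 2
  C: 2 − 2 = 0
  D: 1 − 3 = -2
  E: 4 − 0 = 4
E has the best Copeland score.

E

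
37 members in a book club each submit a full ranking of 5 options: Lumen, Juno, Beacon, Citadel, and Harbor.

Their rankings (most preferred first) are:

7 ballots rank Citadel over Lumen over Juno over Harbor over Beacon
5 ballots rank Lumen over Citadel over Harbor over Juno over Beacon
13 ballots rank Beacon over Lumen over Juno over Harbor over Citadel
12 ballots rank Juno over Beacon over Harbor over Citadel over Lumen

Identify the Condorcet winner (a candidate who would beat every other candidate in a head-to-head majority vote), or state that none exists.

Head-to-head results (37 voters total):
Lumen vs Juno: Lumen wins 25–12.
Lumen vs Beacon: Beacon wins 25–12.
Lumen vs Citadel: Citadel wins 19–18.
Lumen vs Harbor: Lumen wins 25–12.
Juno vs Beacon: Juno wins 24–13.
Juno vs Citadel: Juno wins 25–12.
Juno vs Harbor: Juno wins 32–5.
Beacon vs Citadel: Beacon wins 25–12.
Beacon vs Harbor: Beacon wins 25–12.
Citadel vs Harbor: Harbor wins 25–12.
No candidate beats all others: Lumen beats Juno beats Beacon beats Lumen, a majority cycle.

There is no Condorcet winner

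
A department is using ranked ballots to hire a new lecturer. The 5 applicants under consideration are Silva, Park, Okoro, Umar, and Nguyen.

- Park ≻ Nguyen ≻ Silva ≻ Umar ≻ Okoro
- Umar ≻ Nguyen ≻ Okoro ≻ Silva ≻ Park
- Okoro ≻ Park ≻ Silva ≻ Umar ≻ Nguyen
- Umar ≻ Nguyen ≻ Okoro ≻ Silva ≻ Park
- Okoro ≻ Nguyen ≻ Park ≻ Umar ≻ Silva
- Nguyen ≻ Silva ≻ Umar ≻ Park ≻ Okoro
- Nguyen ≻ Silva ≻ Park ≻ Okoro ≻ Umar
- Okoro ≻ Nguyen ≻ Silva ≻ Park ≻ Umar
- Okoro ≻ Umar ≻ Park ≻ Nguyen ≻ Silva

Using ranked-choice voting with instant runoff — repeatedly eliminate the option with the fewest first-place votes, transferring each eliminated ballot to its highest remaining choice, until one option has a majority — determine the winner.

Nguyen

Round 1: Okoro 4, Umar 2, Nguyen 2, Park 1, Silva 0. Silva has the fewest and is eliminated.
Round 2: Okoro 4, Umar 2, Nguyen 2, Park 1. Park has the fewest and is eliminated.
Round 3: Okoro 4, Nguyen 3, Umar 2. Umar has the fewest and is eliminated.
Round 4: Nguyen 5, Okoro 4. Nguyen has a majority.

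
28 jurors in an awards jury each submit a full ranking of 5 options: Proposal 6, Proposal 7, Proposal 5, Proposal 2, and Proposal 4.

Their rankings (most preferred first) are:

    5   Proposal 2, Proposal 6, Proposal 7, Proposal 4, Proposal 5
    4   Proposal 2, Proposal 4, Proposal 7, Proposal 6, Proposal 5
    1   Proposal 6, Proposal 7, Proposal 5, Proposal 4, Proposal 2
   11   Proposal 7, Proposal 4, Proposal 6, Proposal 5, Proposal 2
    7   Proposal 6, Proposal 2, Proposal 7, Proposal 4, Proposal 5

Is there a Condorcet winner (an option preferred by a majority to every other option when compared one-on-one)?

No

Head-to-head results (28 voters total):
Proposal 6 vs Proposal 7: Proposal 7 wins 15–13.
Proposal 6 vs Proposal 5: Proposal 6 wins 28–0.
Proposal 6 vs Proposal 2: Proposal 6 wins 19–9.
Proposal 6 vs Proposal 4: Proposal 4 wins 15–13.
Proposal 7 vs Proposal 5: Proposal 7 wins 28–0.
Proposal 7 vs Proposal 2: Proposal 2 wins 16–12.
Proposal 7 vs Proposal 4: Proposal 7 wins 24–4.
Proposal 5 vs Proposal 2: Proposal 2 wins 16–12.
Proposal 5 vs Proposal 4: Proposal 4 wins 27–1.
Proposal 2 vs Proposal 4: Proposal 2 wins 16–12.
No candidate beats all others: Proposal 6 beats Proposal 2 beats Proposal 7 beats Proposal 6, a majority cycle.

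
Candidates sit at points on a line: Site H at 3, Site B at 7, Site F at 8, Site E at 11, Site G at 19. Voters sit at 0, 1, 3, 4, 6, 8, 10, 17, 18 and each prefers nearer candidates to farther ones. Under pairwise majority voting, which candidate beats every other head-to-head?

With single-peaked preferences on a line, the Condorcet winner is the candidate closest to the median voter.
The median voter (position 6) is closest to Site B at 7.
Check: Site B vs Site G — voters closer to Site B: 7 of 9.

Site B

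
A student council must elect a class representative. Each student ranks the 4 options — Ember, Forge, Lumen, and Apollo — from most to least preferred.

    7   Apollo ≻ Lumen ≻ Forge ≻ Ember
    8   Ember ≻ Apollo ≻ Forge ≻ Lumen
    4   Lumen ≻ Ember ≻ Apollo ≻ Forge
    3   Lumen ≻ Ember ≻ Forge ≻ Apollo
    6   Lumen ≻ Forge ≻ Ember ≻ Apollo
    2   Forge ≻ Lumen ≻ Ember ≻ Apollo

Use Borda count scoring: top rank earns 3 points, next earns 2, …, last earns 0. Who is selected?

Borda scores:
  Ember: 7·0 + 8·3 + 4·2 + 3·2 + 6·1 + 2·1 = 46
  Forge: 7·1 + 8·1 + 4·0 + 3·1 + 6·2 + 2·3 = 36
  Lumen: 7·2 + 8·0 + 4·3 + 3·3 + 6·3 + 2·2 = 57
  Apollo: 7·3 + 8·2 + 4·1 + 3·0 + 6·0 + 2·0 = 41
Lumen has the highest total.

Lumen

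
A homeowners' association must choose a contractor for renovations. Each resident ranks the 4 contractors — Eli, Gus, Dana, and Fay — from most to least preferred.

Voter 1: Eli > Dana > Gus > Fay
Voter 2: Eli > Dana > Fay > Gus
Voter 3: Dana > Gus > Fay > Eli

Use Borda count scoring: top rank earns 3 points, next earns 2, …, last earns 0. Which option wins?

Borda scores:
  Eli: 3 + 3 + 0 = 6
  Gus: 1 + 0 + 2 = 3
  Dana: 2 + 2 + 3 = 7
  Fay: 0 + 1 + 1 = 2
Dana has the highest total.

Dana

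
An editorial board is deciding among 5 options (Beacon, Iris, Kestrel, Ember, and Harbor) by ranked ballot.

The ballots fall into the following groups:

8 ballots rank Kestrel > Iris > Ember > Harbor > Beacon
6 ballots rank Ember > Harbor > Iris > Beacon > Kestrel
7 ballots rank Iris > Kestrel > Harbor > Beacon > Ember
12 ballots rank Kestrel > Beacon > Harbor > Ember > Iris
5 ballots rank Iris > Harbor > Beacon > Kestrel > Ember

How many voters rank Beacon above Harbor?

Ballots ranking Beacon above Harbor: 12.
Ballots ranking Harbor above Beacon: 8+6+7+5 = 26.
So 12 of 38 voters prefer Beacon to Harbor.

12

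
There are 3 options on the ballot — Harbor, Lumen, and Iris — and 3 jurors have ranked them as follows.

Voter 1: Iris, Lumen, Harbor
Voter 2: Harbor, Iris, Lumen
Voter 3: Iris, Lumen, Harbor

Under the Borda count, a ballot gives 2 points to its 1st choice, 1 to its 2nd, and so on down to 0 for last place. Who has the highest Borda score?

Borda scores:
  Harbor: 0 + 2 + 0 = 2
  Lumen: 1 + 0 + 1 = 2
  Iris: 2 + 1 + 2 = 5
Iris has the highest total.

Iris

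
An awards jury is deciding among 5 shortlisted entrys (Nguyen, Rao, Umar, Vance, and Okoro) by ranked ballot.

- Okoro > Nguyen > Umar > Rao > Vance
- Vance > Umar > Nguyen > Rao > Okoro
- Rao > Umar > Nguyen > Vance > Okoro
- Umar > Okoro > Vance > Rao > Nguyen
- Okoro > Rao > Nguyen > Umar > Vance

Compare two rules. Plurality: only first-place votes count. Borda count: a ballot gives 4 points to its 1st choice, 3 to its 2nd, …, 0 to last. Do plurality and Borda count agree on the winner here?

Plurality first-place counts: Nguyen 0, Rao 1, Umar 1, Vance 1, Okoro 2 → Okoro.
Borda totals: Nguyen 9, Rao 10, Umar 13, Vance 7, Okoro 11 → Umar.
The two rules disagree: plurality picks Okoro, Borda picks Umar.

No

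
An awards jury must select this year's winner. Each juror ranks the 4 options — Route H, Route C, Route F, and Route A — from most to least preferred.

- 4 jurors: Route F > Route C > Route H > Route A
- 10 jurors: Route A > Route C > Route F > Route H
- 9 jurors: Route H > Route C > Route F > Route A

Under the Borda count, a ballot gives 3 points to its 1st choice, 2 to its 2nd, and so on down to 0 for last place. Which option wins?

Route C

Borda scores:
  Route H: 4·1 + 10·0 + 9·3 = 31
  Route C: 4·2 + 10·2 + 9·2 = 46
  Route F: 4·3 + 10·1 + 9·1 = 31
  Route A: 4·0 + 10·3 + 9·0 = 30
Route C has the highest total.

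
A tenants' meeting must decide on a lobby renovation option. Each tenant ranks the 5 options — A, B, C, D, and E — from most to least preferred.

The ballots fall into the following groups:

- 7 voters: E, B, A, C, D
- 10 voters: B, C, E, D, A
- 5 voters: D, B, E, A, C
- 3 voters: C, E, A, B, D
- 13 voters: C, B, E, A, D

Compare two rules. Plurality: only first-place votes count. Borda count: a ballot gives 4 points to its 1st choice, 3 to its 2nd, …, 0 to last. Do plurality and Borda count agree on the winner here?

Plurality first-place counts: A 0, B 10, C 16, D 5, E 7 → C.
Borda totals: A 38, B 118, C 101, D 30, E 93 → B.
The two rules disagree: plurality picks C, Borda picks B.

No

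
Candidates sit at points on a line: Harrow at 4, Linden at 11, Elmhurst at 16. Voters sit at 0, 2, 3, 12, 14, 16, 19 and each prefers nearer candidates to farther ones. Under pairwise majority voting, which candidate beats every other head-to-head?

With single-peaked preferences on a line, the Condorcet winner is the candidate closest to the median voter.
The median voter (position 12) is closest to Linden at 11.
Check: Linden vs Harrow — voters closer to Linden: 4 of 7.

Linden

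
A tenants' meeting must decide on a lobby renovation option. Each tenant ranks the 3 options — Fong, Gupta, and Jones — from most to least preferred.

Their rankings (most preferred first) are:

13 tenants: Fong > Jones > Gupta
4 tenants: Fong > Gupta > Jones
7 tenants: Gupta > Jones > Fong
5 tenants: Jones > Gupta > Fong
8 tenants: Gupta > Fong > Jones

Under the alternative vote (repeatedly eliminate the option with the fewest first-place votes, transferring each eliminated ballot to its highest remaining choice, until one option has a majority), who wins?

Gupta

Round 1: Fong 17, Gupta 15, Jones 5. Jones has the fewest and is eliminated.
Round 2: Gupta 20, Fong 17. Gupta has a majority.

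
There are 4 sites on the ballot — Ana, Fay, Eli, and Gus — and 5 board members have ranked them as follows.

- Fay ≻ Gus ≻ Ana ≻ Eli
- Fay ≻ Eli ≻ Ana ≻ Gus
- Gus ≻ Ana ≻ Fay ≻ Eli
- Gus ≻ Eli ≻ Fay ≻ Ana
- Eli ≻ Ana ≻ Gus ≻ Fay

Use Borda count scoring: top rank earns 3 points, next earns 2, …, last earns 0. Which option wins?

Borda scores:
  Ana: 1 + 1 + 2 + 0 + 2 = 6
  Fay: 3 + 3 + 1 + 1 + 0 = 8
  Eli: 0 + 2 + 0 + 2 + 3 = 7
  Gus: 2 + 0 + 3 + 3 + 1 = 9
Gus has the highest total.

Gus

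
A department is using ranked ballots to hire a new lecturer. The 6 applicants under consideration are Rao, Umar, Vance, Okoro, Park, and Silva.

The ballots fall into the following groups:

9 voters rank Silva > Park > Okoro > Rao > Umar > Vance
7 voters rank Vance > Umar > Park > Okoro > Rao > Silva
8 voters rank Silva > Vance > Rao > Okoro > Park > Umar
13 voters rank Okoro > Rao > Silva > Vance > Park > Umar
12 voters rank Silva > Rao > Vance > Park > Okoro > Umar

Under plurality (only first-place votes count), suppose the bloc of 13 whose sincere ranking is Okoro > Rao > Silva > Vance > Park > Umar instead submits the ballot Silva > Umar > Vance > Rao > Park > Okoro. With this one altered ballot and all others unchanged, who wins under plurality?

Silva

First-place totals with the altered ballot: Rao 0, Umar 0, Vance 7, Okoro 0, Park 0, Silva 42.
The winner is unchanged: still Silva.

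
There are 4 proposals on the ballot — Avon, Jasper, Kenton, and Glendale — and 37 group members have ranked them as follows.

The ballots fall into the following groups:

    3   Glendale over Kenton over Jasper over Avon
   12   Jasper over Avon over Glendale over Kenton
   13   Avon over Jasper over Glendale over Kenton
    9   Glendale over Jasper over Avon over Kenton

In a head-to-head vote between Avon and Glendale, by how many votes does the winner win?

13

Ballots ranking Avon above Glendale: 12+13 = 25.
Ballots ranking Glendale above Avon: 3+9 = 12.
Avon wins 25–12, a margin of 13.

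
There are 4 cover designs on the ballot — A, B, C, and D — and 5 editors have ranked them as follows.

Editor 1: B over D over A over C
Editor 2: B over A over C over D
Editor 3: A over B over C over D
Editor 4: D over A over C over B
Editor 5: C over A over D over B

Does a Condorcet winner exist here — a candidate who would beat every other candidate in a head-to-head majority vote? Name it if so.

Head-to-head results (5 voters total):
A vs B: A wins 3–2.
A vs C: A wins 4–1.
A vs D: A wins 3–2.
B vs C: B wins 3–2.
B vs D: B wins 3–2.
C vs D: C wins 3–2.
A beats each rival — B (3–2), C (4–1), D (3–2) — so A is the Condorcet winner.

A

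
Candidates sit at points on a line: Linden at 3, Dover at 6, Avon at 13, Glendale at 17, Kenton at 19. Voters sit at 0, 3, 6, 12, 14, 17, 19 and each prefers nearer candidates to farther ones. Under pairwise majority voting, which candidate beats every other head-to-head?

With single-peaked preferences on a line, the Condorcet winner is the candidate closest to the median voter.
The median voter (position 12) is closest to Avon at 13.
Check: Avon vs Dover — voters closer to Avon: 4 of 7.

Avon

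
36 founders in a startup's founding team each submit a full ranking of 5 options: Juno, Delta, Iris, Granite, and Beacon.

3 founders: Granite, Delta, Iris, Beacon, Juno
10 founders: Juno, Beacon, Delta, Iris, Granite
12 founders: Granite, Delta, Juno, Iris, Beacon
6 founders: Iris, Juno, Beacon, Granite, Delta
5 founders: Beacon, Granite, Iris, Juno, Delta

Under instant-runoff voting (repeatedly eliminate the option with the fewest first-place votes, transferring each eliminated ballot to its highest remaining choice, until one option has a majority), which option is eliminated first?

Delta

Round 1: Granite 15, Juno 10, Iris 6, Beacon 5, Delta 0. Delta has the fewest and is eliminated.
Round 2: Granite 15, Juno 10, Iris 6, Beacon 5. Beacon has the fewest and is eliminated.
Round 3: Granite 20, Juno 10, Iris 6. Granite has a majority.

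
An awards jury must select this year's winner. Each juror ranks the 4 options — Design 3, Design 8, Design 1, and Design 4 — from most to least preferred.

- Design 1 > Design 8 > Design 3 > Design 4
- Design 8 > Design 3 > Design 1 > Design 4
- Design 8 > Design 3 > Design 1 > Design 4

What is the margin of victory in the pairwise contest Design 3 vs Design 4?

3

Ballots ranking Design 3 above Design 4: 3.
Ballots ranking Design 4 above Design 3: 0.
Design 3 wins 3–0, a margin of 3.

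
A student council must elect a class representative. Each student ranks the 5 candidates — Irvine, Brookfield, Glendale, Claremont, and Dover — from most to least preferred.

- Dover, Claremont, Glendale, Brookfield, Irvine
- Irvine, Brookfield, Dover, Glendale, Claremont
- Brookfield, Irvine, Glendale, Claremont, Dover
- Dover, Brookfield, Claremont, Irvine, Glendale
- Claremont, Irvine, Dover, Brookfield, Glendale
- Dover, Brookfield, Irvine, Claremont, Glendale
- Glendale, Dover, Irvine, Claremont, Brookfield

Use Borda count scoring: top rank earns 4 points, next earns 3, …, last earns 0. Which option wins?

Borda scores:
  Irvine: 0 + 4 + 3 + 1 + 3 + 2 + 2 = 15
  Brookfield: 1 + 3 + 4 + 3 + 1 + 3 + 0 = 15
  Glendale: 2 + 1 + 2 + 0 + 0 + 0 + 4 = 9
  Claremont: 3 + 0 + 1 + 2 + 4 + 1 + 1 = 12
  Dover: 4 + 2 + 0 + 4 + 2 + 4 + 3 = 19
Dover has the highest total.

Dover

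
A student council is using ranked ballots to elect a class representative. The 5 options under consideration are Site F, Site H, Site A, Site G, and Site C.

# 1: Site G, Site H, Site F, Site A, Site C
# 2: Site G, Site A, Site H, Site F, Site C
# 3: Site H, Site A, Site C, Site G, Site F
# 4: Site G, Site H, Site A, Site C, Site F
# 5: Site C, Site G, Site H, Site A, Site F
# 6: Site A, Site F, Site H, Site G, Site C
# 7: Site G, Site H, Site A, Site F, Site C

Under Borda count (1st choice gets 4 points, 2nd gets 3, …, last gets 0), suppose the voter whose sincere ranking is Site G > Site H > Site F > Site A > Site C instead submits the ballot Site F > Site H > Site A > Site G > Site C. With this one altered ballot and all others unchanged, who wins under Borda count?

Site H

Borda totals with the altered ballot: Site F 9, Site H 19, Site A 17, Site G 18, Site C 7.
The switch changes the winner from Site G to Site H.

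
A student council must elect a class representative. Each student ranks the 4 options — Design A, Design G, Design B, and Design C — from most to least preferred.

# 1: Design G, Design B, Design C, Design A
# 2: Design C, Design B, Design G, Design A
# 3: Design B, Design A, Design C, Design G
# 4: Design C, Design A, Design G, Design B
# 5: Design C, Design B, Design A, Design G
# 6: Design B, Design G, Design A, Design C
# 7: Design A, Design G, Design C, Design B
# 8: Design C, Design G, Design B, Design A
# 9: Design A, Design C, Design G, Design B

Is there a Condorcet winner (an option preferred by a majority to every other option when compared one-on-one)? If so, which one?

Head-to-head results (9 voters total):
Design A vs Design G: Design A wins 5–4.
Design A vs Design B: Design B wins 6–3.
Design A vs Design C: Design C wins 5–4.
Design G vs Design B: Design G wins 5–4.
Design G vs Design C: Design C wins 6–3.
Design B vs Design C: Design C wins 6–3.
Design C beats each rival — Design A (5–4), Design G (6–3), Design B (6–3) — so Design C is the Condorcet winner.

Design C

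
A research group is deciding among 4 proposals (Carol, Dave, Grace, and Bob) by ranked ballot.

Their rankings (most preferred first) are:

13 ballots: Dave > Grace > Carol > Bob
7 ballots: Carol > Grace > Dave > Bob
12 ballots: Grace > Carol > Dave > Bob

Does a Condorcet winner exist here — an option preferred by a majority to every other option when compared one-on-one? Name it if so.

Grace

Head-to-head results (32 voters total):
Carol vs Dave: Carol wins 19–13.
Carol vs Grace: Grace wins 25–7.
Carol vs Bob: Carol wins 32–0.
Dave vs Grace: Grace wins 19–13.
Dave vs Bob: Dave wins 32–0.
Grace vs Bob: Grace wins 32–0.
Grace beats each rival — Carol (25–7), Dave (19–13), Bob (32–0) — so Grace is the Condorcet winner.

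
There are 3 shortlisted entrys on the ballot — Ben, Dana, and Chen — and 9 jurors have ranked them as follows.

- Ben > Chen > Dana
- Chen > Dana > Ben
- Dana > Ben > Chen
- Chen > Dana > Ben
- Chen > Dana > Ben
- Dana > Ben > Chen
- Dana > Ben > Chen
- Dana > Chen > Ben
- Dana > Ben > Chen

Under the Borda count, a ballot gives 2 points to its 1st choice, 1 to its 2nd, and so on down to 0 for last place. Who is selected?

Borda scores:
  Ben: 2 + 0 + 1 + 0 + 0 + 1 + 1 + 0 + 1 = 6
  Dana: 0 + 1 + 2 + 1 + 1 + 2 + 2 + 2 + 2 = 13
  Chen: 1 + 2 + 0 + 2 + 2 + 0 + 0 + 1 + 0 = 8
Dana has the highest total.

Dana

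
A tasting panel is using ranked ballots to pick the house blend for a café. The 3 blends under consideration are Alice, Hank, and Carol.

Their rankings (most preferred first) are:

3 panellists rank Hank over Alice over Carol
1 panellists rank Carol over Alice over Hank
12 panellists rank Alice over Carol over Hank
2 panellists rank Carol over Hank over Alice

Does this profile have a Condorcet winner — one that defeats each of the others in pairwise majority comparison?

Yes

Head-to-head results (18 voters total):
Alice vs Hank: Alice wins 13–5.
Alice vs Carol: Alice wins 15–3.
Hank vs Carol: Carol wins 15–3.
Alice beats each rival — Hank (13–5), Carol (15–3) — so Alice is the Condorcet winner.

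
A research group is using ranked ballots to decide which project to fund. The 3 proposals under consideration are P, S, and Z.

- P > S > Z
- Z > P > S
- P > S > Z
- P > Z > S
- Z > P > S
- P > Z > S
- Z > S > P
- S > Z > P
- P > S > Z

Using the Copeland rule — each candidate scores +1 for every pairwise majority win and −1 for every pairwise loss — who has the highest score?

Pairwise results:
  P vs S: P wins 7–2.
  P vs Z: P wins 5–4.
  S vs Z: Z wins 5–4.
Copeland scores (wins − losses):
  P: 2 − 0 = 2
  S: 0 − 2 = -2
  Z: 1 − 1 = 0
P has the best Copeland score.

P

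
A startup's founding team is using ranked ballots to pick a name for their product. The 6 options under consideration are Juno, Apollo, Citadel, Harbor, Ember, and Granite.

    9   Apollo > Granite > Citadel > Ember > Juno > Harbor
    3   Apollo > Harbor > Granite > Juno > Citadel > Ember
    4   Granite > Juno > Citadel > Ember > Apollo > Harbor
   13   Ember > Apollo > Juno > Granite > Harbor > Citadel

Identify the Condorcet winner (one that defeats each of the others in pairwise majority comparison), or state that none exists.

Head-to-head results (29 voters total):
Juno vs Apollo: Apollo wins 25–4.
Juno vs Citadel: Juno wins 20–9.
Juno vs Harbor: Juno wins 26–3.
Juno vs Ember: Ember wins 22–7.
Juno vs Granite: Granite wins 16–13.
Apollo vs Citadel: Apollo wins 25–4.
Apollo vs Harbor: Apollo wins 29–0.
Apollo vs Ember: Ember wins 17–12.
Apollo vs Granite: Apollo wins 25–4.
Citadel vs Harbor: Harbor wins 16–13.
Citadel vs Ember: Citadel wins 16–13.
Citadel vs Granite: Granite wins 29–0.
Harbor vs Ember: Ember wins 26–3.
Harbor vs Granite: Granite wins 26–3.
Ember vs Granite: Granite wins 16–13.
No candidate beats all others: Juno beats Citadel beats Ember beats Juno, a majority cycle.

None — there is no Condorcet winner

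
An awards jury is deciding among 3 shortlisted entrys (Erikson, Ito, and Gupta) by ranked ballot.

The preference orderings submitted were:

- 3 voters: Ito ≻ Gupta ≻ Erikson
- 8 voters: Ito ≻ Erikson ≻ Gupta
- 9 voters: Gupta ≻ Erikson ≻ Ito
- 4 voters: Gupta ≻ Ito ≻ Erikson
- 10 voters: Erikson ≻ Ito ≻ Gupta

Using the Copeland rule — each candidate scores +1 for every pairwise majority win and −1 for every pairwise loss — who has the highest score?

Erikson

Pairwise results:
  Erikson vs Ito: Erikson wins 19–15.
  Erikson vs Gupta: Erikson wins 18–16.
  Ito vs Gupta: Ito wins 21–13.
Copeland scores (wins − losses):
  Erikson: 2 − 0 = 2
  Ito: 1 − 1 = 0
  Gupta: 0 − 2 = -2
Erikson has the best Copeland score.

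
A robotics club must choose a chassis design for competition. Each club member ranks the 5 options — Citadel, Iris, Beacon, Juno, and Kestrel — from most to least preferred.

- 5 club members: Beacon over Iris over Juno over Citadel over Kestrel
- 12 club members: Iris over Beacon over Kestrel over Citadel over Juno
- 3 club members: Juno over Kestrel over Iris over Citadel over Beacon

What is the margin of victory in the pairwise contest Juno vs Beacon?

14

Ballots ranking Juno above Beacon: 3.
Ballots ranking Beacon above Juno: 5+12 = 17.
Beacon wins 17–3, a margin of 14.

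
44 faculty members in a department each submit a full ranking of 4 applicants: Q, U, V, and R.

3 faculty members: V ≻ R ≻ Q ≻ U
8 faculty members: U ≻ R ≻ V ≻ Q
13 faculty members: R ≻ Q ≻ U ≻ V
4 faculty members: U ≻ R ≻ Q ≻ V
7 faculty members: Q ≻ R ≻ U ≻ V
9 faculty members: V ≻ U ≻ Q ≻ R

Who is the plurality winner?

R

First-place vote totals:
  Q: 7
  U: 12
  V: 12
  R: 13
R has the most first-place votes.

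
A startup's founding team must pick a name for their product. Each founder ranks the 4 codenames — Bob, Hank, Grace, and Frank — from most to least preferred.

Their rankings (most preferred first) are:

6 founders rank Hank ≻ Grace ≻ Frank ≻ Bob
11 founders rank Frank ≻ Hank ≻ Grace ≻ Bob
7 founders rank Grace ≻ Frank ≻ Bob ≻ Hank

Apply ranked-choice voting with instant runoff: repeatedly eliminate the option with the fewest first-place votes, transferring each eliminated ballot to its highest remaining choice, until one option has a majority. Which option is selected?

Round 1: Frank 11, Grace 7, Hank 6, Bob 0. Bob has the fewest and is eliminated.
Round 2: Frank 11, Grace 7, Hank 6. Hank has the fewest and is eliminated.
Round 3: Grace 13, Frank 11. Grace has a majority.

Grace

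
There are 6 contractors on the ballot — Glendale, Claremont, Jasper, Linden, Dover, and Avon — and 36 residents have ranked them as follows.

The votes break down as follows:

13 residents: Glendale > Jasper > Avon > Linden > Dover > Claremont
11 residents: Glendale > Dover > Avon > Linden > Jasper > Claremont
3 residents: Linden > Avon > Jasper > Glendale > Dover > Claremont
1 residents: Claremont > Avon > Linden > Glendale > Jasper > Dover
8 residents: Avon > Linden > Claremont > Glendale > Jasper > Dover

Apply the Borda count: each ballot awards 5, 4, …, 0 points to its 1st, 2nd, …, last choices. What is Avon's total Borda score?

Borda scores:
  Glendale: 13·5 + 11·5 + 3·2 + 2 + 8·2 = 144
  Claremont: 13·0 + 11·0 + 3·0 + 5 + 8·3 = 29
  Jasper: 13·4 + 11·1 + 3·3 + 1 + 8·1 = 81
  Linden: 13·2 + 11·2 + 3·5 + 3 + 8·4 = 98
  Dover: 13·1 + 11·4 + 3·1 + 0 + 8·0 = 60
  Avon: 13·3 + 11·3 + 3·4 + 4 + 8·5 = 128

128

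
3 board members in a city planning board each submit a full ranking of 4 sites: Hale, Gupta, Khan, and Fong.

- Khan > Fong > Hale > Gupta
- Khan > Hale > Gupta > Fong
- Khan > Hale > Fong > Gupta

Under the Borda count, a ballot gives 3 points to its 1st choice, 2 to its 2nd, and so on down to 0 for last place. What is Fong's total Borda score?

3

Borda scores:
  Hale: 1 + 2 + 2 = 5
  Gupta: 0 + 1 + 0 = 1
  Khan: 3 + 3 + 3 = 9
  Fong: 2 + 0 + 1 = 3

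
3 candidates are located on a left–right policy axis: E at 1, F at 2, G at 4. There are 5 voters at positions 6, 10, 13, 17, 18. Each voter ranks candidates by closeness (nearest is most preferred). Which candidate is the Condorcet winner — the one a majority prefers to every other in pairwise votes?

G

With single-peaked preferences on a line, the Condorcet winner is the candidate closest to the median voter.
The median voter (position 13) is closest to G at 4.
Check: G vs E — voters closer to G: 5 of 5.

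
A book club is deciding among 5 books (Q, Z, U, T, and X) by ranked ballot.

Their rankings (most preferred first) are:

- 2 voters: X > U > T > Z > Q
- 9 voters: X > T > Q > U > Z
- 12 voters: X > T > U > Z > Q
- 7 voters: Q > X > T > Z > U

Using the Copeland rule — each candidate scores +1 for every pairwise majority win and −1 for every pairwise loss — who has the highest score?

Pairwise results:
  Q vs Z: Q wins 16–14.
  Q vs U: Q wins 16–14.
  Q vs T: T wins 23–7.
  Q vs X: X wins 23–7.
  Z vs U: U wins 23–7.
  Z vs T: T wins 30–0.
  Z vs X: X wins 30–0.
  U vs T: T wins 28–2.
  U vs X: X wins 30–0.
  T vs X: X wins 30–0.
Copeland scores (wins − losses):
  Q: 2 − 2 = 0
  Z: 0 − 4 = -4
  U: 1 − 3 = -2
  T: 3 − 1 = 2
  X: 4 − 0 = 4
X has the best Copeland score.

X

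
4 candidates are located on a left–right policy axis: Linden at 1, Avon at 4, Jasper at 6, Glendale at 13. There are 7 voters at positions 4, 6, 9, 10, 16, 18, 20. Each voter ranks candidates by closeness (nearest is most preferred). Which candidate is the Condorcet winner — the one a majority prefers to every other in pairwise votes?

Glendale

With single-peaked preferences on a line, the Condorcet winner is the candidate closest to the median voter.
The median voter (position 10) is closest to Glendale at 13.
Check: Glendale vs Jasper — voters closer to Glendale: 4 of 7.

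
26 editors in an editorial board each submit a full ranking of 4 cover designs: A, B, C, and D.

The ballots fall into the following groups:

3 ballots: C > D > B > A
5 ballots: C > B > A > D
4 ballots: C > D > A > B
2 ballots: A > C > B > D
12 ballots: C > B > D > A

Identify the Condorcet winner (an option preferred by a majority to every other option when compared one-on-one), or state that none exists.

C

Head-to-head results (26 voters total):
A vs B: B wins 20–6.
A vs C: C wins 24–2.
A vs D: D wins 19–7.
B vs C: C wins 26–0.
B vs D: B wins 19–7.
C vs D: C wins 26–0.
C beats each rival — A (24–2), B (26–0), D (26–0) — so C is the Condorcet winner.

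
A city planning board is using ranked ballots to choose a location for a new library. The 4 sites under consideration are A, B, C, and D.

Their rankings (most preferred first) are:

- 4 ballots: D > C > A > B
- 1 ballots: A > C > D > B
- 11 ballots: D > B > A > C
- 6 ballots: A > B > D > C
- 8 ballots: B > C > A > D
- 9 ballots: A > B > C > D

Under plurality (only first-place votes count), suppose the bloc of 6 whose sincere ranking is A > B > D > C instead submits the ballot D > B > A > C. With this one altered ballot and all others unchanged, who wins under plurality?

D

First-place totals with the altered ballot: A 10, B 8, C 0, D 21.
The switch changes the winner from A to D.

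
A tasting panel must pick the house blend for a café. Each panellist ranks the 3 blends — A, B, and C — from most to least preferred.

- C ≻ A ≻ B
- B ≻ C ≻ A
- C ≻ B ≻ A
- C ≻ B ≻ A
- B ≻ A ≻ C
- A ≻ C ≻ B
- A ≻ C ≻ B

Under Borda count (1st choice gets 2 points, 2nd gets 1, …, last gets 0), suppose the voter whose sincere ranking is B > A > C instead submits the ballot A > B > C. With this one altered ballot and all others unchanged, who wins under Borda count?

C

Borda totals with the altered ballot: A 7, B 5, C 9.
The winner is unchanged: still C.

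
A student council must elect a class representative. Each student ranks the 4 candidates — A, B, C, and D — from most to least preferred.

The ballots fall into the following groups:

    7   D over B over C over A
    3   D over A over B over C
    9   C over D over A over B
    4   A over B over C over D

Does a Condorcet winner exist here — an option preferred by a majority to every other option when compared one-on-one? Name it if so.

There is no Condorcet winner

Head-to-head results (23 voters total):
A vs B: A wins 16–7.
A vs C: C wins 16–7.
A vs D: D wins 19–4.
B vs C: B wins 14–9.
B vs D: D wins 19–4.
C vs D: C wins 13–10.
No candidate beats all others: A beats B beats C beats A, a majority cycle.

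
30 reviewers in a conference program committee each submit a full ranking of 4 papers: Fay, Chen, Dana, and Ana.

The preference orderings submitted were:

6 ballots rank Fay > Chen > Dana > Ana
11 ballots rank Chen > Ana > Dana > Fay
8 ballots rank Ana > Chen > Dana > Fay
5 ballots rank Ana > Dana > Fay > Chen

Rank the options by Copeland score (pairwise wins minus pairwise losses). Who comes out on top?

Chen

Pairwise results:
  Fay vs Chen: Chen wins 19–11.
  Fay vs Dana: Dana wins 24–6.
  Fay vs Ana: Ana wins 24–6.
  Chen vs Dana: Chen wins 25–5.
  Chen vs Ana: Chen wins 17–13.
  Dana vs Ana: Ana wins 24–6.
Copeland scores (wins − losses):
  Fay: 0 − 3 = -3
  Chen: 3 − 0 = 3
  Dana: 1 − 2 = -1
  Ana: 2 − 1 = 1
Chen has the best Copeland score.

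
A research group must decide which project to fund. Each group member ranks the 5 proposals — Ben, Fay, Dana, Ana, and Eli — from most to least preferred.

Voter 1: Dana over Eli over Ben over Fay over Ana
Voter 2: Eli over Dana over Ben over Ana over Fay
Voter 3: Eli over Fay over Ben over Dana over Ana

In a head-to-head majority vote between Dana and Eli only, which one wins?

Ballots ranking Dana above Eli: 1.
Ballots ranking Eli above Dana: 2.
Eli wins the head-to-head, 2–1.

Eli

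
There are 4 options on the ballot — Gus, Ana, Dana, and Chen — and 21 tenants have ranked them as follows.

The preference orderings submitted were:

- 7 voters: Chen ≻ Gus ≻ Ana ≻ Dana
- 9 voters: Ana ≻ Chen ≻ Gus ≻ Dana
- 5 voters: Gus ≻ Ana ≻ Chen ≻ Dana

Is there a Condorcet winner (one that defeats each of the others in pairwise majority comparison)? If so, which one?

Head-to-head results (21 voters total):
Gus vs Ana: Gus wins 12–9.
Gus vs Dana: Gus wins 21–0.
Gus vs Chen: Chen wins 16–5.
Ana vs Dana: Ana wins 21–0.
Ana vs Chen: Ana wins 14–7.
Dana vs Chen: Chen wins 21–0.
No candidate beats all others: Gus beats Ana beats Chen beats Gus, a majority cycle.

No Condorcet winner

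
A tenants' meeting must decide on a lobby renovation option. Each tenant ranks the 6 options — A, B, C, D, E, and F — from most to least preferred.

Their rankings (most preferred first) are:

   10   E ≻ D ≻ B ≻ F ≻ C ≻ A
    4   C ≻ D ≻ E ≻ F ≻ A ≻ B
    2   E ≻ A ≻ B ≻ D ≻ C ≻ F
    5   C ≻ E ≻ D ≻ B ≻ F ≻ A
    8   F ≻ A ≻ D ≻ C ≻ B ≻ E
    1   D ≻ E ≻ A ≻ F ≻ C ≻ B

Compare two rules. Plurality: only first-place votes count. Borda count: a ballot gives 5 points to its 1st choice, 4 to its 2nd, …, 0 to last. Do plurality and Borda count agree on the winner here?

No

Plurality first-place counts: A 0, B 0, C 9, D 1, E 12, F 8 → E.
Borda totals: A 47, B 54, C 74, D 104, E 96, F 75 → D.
The two rules disagree: plurality picks E, Borda picks D.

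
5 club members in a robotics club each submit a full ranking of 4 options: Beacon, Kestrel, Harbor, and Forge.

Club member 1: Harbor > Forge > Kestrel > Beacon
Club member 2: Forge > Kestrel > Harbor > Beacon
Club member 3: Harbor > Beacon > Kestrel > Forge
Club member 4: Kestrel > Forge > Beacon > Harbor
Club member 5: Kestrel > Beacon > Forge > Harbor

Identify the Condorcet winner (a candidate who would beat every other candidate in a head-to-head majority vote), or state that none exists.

Head-to-head results (5 voters total):
Beacon vs Kestrel: Kestrel wins 4–1.
Beacon vs Harbor: Harbor wins 3–2.
Beacon vs Forge: Forge wins 3–2.
Kestrel vs Harbor: Kestrel wins 3–2.
Kestrel vs Forge: Kestrel wins 3–2.
Harbor vs Forge: Forge wins 3–2.
Kestrel beats each rival — Beacon (4–1), Harbor (3–2), Forge (3–2) — so Kestrel is the Condorcet winner.

Kestrel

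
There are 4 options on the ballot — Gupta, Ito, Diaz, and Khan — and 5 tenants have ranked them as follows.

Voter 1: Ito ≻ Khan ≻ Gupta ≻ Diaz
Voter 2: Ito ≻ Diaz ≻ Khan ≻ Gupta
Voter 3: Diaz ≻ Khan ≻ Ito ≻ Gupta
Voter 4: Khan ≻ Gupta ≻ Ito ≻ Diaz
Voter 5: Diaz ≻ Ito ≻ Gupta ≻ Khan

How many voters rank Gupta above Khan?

1

Ballots ranking Gupta above Khan: 1.
Ballots ranking Khan above Gupta: 4.
So 1 of 5 voters prefer Gupta to Khan.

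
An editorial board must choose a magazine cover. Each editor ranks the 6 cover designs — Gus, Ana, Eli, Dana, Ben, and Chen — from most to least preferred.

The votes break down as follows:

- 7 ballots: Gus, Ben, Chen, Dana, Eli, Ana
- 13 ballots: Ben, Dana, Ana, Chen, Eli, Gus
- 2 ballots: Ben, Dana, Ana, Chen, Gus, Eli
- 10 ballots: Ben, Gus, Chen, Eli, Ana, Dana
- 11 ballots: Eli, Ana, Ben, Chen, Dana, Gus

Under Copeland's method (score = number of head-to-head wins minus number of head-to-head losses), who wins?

Ben

Pairwise results:
  Gus vs Ana: Ana wins 26–17.
  Gus vs Eli: Eli wins 24–19.
  Gus vs Dana: Dana wins 26–17.
  Gus vs Ben: Ben wins 36–7.
  Gus vs Chen: Chen wins 26–17.
  Ana vs Eli: Eli wins 28–15.
  Ana vs Dana: Dana wins 22–21.
  Ana vs Ben: Ben wins 32–11.
  Ana vs Chen: Ana wins 26–17.
  Eli vs Dana: Dana wins 22–21.
  Eli vs Ben: Ben wins 32–11.
  Eli vs Chen: Chen wins 32–11.
  Dana vs Ben: Ben wins 43–0.
  Dana vs Chen: Chen wins 28–15.
  Ben vs Chen: Ben wins 43–0.
Copeland scores (wins − losses):
  Gus: 0 − 5 = -5
  Ana: 2 − 3 = -1
  Eli: 2 − 3 = -1
  Dana: 3 − 2 = 1
  Ben: 5 − 0 = 5
  Chen: 3 − 2 = 1
Ben has the best Copeland score.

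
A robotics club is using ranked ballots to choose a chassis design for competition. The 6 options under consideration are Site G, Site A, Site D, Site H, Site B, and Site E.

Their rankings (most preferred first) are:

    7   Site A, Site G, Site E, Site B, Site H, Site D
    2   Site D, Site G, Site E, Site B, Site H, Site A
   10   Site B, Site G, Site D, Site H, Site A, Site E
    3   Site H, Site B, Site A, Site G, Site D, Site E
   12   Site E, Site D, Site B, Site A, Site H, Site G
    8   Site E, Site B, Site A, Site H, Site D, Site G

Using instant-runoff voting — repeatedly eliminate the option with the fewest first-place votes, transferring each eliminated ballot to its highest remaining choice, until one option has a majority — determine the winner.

Round 1: Site E 20, Site B 10, Site A 7, Site H 3, Site D 2, Site G 0. Site G has the fewest and is eliminated.
Round 2: Site E 20, Site B 10, Site A 7, Site H 3, Site D 2. Site D has the fewest and is eliminated.
Round 3: Site E 22, Site B 10, Site A 7, Site H 3. Site E has a majority.

Site E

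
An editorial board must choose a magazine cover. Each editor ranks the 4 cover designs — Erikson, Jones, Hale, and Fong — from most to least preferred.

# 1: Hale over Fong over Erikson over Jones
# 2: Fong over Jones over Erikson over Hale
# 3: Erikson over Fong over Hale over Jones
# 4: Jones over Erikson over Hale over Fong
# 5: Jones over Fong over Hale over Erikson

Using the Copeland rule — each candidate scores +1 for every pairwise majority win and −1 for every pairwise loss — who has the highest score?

Pairwise results:
  Erikson vs Jones: Jones wins 3–2.
  Erikson vs Hale: Erikson wins 3–2.
  Erikson vs Fong: Fong wins 3–2.
  Jones vs Hale: Jones wins 3–2.
  Jones vs Fong: Fong wins 3–2.
  Hale vs Fong: Fong wins 3–2.
Copeland scores (wins − losses):
  Erikson: 1 − 2 = -1
  Jones: 2 − 1 = 1
  Hale: 0 − 3 = -3
  Fong: 3 − 0 = 3
Fong has the best Copeland score.

Fong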